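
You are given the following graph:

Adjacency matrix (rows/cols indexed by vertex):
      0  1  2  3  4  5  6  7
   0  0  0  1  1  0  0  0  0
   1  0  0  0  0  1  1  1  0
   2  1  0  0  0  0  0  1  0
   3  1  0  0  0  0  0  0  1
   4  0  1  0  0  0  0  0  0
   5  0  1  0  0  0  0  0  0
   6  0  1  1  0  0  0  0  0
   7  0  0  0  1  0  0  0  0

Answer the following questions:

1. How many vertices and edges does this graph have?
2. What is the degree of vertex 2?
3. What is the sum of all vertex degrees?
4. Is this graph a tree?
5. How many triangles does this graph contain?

Count: 8 vertices, 7 edges.
Vertex 2 has neighbors [0, 6], degree = 2.
Handshaking lemma: 2 * 7 = 14.
A graph is a tree iff it is connected and has exactly n-1 edges. This graph is connected (all 8 vertices in one component) and has 8-1 = 7 edges. It is a tree.
Number of triangles = 0.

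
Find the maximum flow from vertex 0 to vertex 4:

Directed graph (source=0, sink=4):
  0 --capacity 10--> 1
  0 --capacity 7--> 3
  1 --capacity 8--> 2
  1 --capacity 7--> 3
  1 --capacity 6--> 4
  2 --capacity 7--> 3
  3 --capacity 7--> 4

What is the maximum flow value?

Computing max flow:
  Flow on (0->1): 6/10
  Flow on (0->3): 7/7
  Flow on (1->4): 6/6
  Flow on (3->4): 7/7
Maximum flow = 13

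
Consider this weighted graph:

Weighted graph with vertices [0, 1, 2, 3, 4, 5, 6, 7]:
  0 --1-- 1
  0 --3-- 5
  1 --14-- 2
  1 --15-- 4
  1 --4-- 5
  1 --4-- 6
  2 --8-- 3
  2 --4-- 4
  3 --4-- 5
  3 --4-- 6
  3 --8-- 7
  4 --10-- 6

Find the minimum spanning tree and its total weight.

Applying Kruskal's algorithm (sort edges by weight, add if no cycle):
  Add (0,1) w=1
  Add (0,5) w=3
  Skip (1,5) w=4 (creates cycle)
  Add (1,6) w=4
  Add (2,4) w=4
  Add (3,6) w=4
  Skip (3,5) w=4 (creates cycle)
  Add (2,3) w=8
  Add (3,7) w=8
  Skip (4,6) w=10 (creates cycle)
  Skip (1,2) w=14 (creates cycle)
  Skip (1,4) w=15 (creates cycle)
MST weight = 32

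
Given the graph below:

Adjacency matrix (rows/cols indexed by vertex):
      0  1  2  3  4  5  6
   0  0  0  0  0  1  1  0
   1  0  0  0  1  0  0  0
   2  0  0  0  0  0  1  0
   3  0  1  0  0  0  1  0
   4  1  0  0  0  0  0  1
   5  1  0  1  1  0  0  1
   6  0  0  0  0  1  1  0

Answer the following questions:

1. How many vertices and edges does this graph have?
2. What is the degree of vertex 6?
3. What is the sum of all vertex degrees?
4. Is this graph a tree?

Count: 7 vertices, 7 edges.
Vertex 6 has neighbors [4, 5], degree = 2.
Handshaking lemma: 2 * 7 = 14.
A tree on 7 vertices has 6 edges. This graph has 7 edges (1 extra). Not a tree.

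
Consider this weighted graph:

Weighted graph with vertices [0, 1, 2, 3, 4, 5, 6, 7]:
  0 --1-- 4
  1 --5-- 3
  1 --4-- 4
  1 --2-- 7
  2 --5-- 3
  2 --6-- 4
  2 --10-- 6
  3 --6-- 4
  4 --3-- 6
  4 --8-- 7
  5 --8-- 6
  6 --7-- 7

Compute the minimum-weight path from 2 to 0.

Using Dijkstra's algorithm from vertex 2:
Shortest path: 2 -> 4 -> 0
Total weight: 6 + 1 = 7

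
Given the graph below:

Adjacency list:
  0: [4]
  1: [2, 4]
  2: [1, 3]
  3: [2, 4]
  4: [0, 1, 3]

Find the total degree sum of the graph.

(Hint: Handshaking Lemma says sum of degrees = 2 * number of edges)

Count edges: 5 edges.
By Handshaking Lemma: sum of degrees = 2 * 5 = 10.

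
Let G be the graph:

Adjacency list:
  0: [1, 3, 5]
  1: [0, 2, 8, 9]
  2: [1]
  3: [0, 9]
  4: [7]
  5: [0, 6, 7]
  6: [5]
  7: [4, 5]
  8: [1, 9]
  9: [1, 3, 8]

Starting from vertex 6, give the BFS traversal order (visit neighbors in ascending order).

BFS from vertex 6 (neighbors processed in ascending order):
Visit order: 6, 5, 0, 7, 1, 3, 4, 2, 8, 9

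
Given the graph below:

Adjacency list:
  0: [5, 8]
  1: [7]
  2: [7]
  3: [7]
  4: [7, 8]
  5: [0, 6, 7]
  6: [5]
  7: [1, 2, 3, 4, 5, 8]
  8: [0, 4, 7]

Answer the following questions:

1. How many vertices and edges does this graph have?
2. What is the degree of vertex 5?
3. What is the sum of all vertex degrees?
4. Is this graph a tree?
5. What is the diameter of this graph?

Count: 9 vertices, 10 edges.
Vertex 5 has neighbors [0, 6, 7], degree = 3.
Handshaking lemma: 2 * 10 = 20.
A tree on 9 vertices has 8 edges. This graph has 10 edges (2 extra). Not a tree.
Diameter (longest shortest path) = 3.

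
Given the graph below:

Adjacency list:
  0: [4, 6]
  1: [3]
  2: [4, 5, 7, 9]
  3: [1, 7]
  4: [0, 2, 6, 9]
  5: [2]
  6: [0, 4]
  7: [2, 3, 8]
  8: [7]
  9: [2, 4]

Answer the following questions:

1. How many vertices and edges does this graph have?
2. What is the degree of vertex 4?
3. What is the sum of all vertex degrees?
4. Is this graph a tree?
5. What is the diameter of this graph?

Count: 10 vertices, 11 edges.
Vertex 4 has neighbors [0, 2, 6, 9], degree = 4.
Handshaking lemma: 2 * 11 = 22.
A tree on 10 vertices has 9 edges. This graph has 11 edges (2 extra). Not a tree.
Diameter (longest shortest path) = 5.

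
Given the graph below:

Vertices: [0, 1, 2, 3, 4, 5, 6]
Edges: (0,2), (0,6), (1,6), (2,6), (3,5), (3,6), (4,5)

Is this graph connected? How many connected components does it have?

Checking connectivity: the graph has 1 connected component(s).
All vertices are reachable from each other. The graph IS connected.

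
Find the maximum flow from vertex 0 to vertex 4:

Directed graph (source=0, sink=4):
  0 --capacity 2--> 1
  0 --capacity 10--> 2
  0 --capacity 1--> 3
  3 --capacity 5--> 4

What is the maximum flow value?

Computing max flow:
  Flow on (0->3): 1/1
  Flow on (3->4): 1/5
Maximum flow = 1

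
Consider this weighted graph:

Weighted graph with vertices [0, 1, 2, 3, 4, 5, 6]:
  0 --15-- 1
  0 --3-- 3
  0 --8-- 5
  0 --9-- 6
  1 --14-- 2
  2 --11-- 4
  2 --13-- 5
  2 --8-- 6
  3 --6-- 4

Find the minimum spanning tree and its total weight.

Applying Kruskal's algorithm (sort edges by weight, add if no cycle):
  Add (0,3) w=3
  Add (3,4) w=6
  Add (0,5) w=8
  Add (2,6) w=8
  Add (0,6) w=9
  Skip (2,4) w=11 (creates cycle)
  Skip (2,5) w=13 (creates cycle)
  Add (1,2) w=14
  Skip (0,1) w=15 (creates cycle)
MST weight = 48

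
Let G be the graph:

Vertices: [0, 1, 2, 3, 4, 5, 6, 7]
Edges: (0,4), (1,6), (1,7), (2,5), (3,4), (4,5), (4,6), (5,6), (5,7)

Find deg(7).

Vertex 7 has neighbors [1, 5], so deg(7) = 2.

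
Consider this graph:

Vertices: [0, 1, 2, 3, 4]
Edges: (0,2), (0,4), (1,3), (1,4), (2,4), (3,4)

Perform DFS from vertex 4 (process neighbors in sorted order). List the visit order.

DFS from vertex 4 (neighbors processed in ascending order):
Visit order: 4, 0, 2, 1, 3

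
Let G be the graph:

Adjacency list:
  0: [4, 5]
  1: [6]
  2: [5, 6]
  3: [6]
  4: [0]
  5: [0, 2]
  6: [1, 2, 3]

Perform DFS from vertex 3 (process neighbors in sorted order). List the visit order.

DFS from vertex 3 (neighbors processed in ascending order):
Visit order: 3, 6, 1, 2, 5, 0, 4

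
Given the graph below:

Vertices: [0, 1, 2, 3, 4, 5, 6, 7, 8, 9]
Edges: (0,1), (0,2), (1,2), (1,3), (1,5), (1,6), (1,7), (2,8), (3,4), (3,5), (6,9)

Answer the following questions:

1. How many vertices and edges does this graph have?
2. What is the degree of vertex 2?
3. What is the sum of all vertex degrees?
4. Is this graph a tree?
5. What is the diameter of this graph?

Count: 10 vertices, 11 edges.
Vertex 2 has neighbors [0, 1, 8], degree = 3.
Handshaking lemma: 2 * 11 = 22.
A tree on 10 vertices has 9 edges. This graph has 11 edges (2 extra). Not a tree.
Diameter (longest shortest path) = 4.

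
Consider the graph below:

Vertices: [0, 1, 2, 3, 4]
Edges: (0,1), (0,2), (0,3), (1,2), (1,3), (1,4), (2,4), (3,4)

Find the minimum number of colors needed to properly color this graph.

The graph has a maximum clique of size 3 (lower bound on chromatic number).
A valid 3-coloring: {0: 1, 1: 0, 2: 2, 3: 2, 4: 1}.
Chromatic number = 3.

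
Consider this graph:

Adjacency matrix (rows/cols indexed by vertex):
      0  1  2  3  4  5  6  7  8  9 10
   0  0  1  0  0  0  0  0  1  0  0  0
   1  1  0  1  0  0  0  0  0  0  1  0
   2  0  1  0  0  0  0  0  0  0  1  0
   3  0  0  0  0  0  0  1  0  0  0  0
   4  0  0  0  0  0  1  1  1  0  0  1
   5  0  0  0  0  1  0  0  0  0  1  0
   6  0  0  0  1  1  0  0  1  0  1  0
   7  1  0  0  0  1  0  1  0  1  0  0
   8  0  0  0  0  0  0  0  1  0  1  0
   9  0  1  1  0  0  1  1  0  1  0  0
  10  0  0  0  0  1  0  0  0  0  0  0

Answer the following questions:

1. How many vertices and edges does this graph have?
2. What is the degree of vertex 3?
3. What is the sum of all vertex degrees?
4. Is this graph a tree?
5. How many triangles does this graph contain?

Count: 11 vertices, 15 edges.
Vertex 3 has neighbors [6], degree = 1.
Handshaking lemma: 2 * 15 = 30.
A tree on 11 vertices has 10 edges. This graph has 15 edges (5 extra). Not a tree.
Number of triangles = 2.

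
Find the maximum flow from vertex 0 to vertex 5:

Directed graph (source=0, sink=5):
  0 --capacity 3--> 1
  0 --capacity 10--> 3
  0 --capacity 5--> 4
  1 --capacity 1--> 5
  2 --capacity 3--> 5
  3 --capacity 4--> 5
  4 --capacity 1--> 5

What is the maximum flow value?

Computing max flow:
  Flow on (0->1): 1/3
  Flow on (0->3): 4/10
  Flow on (0->4): 1/5
  Flow on (1->5): 1/1
  Flow on (3->5): 4/4
  Flow on (4->5): 1/1
Maximum flow = 6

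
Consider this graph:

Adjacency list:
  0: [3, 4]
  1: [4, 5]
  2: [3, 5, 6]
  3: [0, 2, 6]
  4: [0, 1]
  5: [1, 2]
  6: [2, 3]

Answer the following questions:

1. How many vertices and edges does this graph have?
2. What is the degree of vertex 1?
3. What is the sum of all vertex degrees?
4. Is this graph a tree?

Count: 7 vertices, 8 edges.
Vertex 1 has neighbors [4, 5], degree = 2.
Handshaking lemma: 2 * 8 = 16.
A tree on 7 vertices has 6 edges. This graph has 8 edges (2 extra). Not a tree.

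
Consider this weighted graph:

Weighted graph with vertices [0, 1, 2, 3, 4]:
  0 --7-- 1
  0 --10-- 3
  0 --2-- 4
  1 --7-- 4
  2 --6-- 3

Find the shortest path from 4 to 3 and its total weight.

Using Dijkstra's algorithm from vertex 4:
Shortest path: 4 -> 0 -> 3
Total weight: 2 + 10 = 12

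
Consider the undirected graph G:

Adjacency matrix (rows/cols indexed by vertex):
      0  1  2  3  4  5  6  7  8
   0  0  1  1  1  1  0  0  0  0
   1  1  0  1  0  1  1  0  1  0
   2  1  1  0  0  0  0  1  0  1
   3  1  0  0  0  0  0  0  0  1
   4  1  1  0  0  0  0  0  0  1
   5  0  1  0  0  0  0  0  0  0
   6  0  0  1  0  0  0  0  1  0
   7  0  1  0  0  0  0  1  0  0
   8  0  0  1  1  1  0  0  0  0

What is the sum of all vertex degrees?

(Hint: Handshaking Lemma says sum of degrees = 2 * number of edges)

Count edges: 13 edges.
By Handshaking Lemma: sum of degrees = 2 * 13 = 26.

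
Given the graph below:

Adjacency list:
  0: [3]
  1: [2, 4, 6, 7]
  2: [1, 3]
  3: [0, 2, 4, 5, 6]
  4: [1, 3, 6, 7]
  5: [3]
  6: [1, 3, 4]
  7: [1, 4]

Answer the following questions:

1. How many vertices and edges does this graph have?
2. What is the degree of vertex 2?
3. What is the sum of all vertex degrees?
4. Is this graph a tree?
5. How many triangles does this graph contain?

Count: 8 vertices, 11 edges.
Vertex 2 has neighbors [1, 3], degree = 2.
Handshaking lemma: 2 * 11 = 22.
A tree on 8 vertices has 7 edges. This graph has 11 edges (4 extra). Not a tree.
Number of triangles = 3.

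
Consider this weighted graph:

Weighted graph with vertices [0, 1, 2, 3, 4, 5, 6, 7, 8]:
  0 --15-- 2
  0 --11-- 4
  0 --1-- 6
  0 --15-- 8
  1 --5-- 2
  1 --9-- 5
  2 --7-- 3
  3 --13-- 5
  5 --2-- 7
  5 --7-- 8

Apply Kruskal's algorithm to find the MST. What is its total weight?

Applying Kruskal's algorithm (sort edges by weight, add if no cycle):
  Add (0,6) w=1
  Add (5,7) w=2
  Add (1,2) w=5
  Add (2,3) w=7
  Add (5,8) w=7
  Add (1,5) w=9
  Add (0,4) w=11
  Skip (3,5) w=13 (creates cycle)
  Add (0,2) w=15
  Skip (0,8) w=15 (creates cycle)
MST weight = 57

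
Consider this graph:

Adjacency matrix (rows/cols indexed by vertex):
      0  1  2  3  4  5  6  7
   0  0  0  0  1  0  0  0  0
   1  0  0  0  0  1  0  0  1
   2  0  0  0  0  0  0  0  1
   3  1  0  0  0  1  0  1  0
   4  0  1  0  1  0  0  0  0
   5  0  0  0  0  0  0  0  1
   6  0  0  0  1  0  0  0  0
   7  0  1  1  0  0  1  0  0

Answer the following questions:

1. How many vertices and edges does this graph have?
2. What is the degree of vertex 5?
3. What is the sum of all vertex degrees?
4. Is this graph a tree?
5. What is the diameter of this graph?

Count: 8 vertices, 7 edges.
Vertex 5 has neighbors [7], degree = 1.
Handshaking lemma: 2 * 7 = 14.
A graph is a tree iff it is connected and has exactly n-1 edges. This graph is connected (all 8 vertices in one component) and has 8-1 = 7 edges. It is a tree.
Diameter (longest shortest path) = 5.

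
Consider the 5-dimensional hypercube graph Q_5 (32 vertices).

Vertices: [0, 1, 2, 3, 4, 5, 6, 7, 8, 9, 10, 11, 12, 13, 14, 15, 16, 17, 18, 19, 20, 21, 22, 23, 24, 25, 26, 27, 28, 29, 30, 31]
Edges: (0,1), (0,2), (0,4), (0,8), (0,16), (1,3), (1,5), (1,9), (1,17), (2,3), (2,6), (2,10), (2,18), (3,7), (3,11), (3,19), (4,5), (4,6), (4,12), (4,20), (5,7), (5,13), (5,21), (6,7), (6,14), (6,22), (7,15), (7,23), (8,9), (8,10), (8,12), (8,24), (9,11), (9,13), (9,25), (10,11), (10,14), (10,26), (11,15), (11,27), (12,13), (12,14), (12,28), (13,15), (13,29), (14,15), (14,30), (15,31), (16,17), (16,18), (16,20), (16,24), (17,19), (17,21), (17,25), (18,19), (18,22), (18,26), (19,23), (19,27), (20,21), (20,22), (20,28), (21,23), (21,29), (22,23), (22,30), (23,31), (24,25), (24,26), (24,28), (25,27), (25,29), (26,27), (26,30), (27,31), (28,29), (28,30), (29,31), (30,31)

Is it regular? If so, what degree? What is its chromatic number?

In Q_5, every vertex has exactly 5 neighbors (flip one of 5 bits), so it is 5-regular.
Q_5 is bipartite (partition by bit-parity), so chromatic number = 2.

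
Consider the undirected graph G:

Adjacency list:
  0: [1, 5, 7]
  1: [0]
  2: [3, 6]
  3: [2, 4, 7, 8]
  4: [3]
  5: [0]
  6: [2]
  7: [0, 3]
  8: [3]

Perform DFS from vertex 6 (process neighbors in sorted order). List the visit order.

DFS from vertex 6 (neighbors processed in ascending order):
Visit order: 6, 2, 3, 4, 7, 0, 1, 5, 8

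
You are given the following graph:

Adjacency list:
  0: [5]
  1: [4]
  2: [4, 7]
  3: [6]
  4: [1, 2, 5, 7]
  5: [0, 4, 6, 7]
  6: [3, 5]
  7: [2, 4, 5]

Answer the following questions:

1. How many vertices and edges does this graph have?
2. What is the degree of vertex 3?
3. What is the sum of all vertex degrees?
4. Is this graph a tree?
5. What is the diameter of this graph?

Count: 8 vertices, 9 edges.
Vertex 3 has neighbors [6], degree = 1.
Handshaking lemma: 2 * 9 = 18.
A tree on 8 vertices has 7 edges. This graph has 9 edges (2 extra). Not a tree.
Diameter (longest shortest path) = 4.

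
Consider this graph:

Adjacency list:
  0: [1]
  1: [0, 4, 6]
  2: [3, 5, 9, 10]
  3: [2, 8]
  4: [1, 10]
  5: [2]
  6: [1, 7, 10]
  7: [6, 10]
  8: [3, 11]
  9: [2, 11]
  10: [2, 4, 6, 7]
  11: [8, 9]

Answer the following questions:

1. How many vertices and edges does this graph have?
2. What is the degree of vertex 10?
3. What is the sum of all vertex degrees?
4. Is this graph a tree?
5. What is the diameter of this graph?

Count: 12 vertices, 14 edges.
Vertex 10 has neighbors [2, 4, 6, 7], degree = 4.
Handshaking lemma: 2 * 14 = 28.
A tree on 12 vertices has 11 edges. This graph has 14 edges (3 extra). Not a tree.
Diameter (longest shortest path) = 6.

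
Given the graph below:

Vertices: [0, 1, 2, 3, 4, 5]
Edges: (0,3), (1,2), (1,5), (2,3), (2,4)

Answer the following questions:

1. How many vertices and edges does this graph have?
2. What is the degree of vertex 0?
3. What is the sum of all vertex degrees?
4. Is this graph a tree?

Count: 6 vertices, 5 edges.
Vertex 0 has neighbors [3], degree = 1.
Handshaking lemma: 2 * 5 = 10.
A graph is a tree iff it is connected and has exactly n-1 edges. This graph is connected (all 6 vertices in one component) and has 6-1 = 5 edges. It is a tree.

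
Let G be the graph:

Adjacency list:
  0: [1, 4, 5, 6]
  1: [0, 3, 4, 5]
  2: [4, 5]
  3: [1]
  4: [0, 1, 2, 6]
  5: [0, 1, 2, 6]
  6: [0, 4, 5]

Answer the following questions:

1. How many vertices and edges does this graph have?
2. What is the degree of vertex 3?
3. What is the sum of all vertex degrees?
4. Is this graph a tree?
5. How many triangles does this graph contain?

Count: 7 vertices, 11 edges.
Vertex 3 has neighbors [1], degree = 1.
Handshaking lemma: 2 * 11 = 22.
A tree on 7 vertices has 6 edges. This graph has 11 edges (5 extra). Not a tree.
Number of triangles = 4.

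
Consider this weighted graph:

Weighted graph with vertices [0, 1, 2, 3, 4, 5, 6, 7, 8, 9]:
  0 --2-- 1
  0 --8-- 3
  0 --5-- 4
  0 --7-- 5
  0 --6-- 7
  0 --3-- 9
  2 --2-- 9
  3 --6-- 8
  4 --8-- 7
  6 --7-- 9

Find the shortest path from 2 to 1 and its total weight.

Using Dijkstra's algorithm from vertex 2:
Shortest path: 2 -> 9 -> 0 -> 1
Total weight: 2 + 3 + 2 = 7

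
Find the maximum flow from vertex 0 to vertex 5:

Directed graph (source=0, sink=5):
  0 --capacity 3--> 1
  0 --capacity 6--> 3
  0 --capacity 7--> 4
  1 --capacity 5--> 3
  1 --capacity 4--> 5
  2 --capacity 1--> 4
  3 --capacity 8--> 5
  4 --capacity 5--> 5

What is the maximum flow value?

Computing max flow:
  Flow on (0->1): 3/3
  Flow on (0->3): 6/6
  Flow on (0->4): 5/7
  Flow on (1->5): 3/4
  Flow on (3->5): 6/8
  Flow on (4->5): 5/5
Maximum flow = 14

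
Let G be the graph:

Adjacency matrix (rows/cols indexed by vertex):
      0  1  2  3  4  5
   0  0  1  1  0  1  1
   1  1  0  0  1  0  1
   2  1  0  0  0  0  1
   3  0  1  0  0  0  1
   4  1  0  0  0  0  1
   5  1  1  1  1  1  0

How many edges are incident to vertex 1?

Vertex 1 has neighbors [0, 3, 5], so deg(1) = 3.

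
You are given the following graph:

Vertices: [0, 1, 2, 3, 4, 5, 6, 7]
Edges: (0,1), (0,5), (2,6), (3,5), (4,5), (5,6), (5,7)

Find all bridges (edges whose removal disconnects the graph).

A bridge is an edge whose removal increases the number of connected components.
Bridges found: (0,1), (0,5), (2,6), (3,5), (4,5), (5,6), (5,7)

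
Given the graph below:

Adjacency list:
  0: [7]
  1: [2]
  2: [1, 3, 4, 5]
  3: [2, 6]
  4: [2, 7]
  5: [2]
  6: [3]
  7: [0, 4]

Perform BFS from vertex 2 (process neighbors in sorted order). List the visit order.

BFS from vertex 2 (neighbors processed in ascending order):
Visit order: 2, 1, 3, 4, 5, 6, 7, 0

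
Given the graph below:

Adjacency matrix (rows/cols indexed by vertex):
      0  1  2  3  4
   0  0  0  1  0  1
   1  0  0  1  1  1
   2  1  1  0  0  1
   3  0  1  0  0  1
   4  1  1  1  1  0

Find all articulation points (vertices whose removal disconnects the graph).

No articulation points. The graph is biconnected.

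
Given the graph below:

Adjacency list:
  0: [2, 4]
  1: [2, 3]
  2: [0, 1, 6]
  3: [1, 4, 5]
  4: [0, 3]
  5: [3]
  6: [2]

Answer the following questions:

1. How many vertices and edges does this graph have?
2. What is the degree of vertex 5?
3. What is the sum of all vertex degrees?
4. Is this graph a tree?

Count: 7 vertices, 7 edges.
Vertex 5 has neighbors [3], degree = 1.
Handshaking lemma: 2 * 7 = 14.
A tree on 7 vertices has 6 edges. This graph has 7 edges (1 extra). Not a tree.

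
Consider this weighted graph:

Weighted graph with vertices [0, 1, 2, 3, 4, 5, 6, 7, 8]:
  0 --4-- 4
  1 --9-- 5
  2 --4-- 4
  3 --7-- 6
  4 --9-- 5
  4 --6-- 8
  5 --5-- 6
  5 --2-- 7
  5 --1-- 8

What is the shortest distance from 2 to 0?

Using Dijkstra's algorithm from vertex 2:
Shortest path: 2 -> 4 -> 0
Total weight: 4 + 4 = 8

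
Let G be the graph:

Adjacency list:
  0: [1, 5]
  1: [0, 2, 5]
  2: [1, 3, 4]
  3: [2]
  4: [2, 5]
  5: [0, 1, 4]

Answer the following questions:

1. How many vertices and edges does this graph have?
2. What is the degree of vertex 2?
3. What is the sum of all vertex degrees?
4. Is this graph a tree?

Count: 6 vertices, 7 edges.
Vertex 2 has neighbors [1, 3, 4], degree = 3.
Handshaking lemma: 2 * 7 = 14.
A tree on 6 vertices has 5 edges. This graph has 7 edges (2 extra). Not a tree.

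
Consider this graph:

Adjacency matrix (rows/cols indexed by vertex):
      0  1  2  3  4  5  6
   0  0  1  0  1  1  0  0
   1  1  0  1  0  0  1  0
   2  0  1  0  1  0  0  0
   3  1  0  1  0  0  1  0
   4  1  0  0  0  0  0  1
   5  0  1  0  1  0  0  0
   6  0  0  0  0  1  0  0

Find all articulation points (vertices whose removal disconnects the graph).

An articulation point is a vertex whose removal disconnects the graph.
Articulation points: [0, 4]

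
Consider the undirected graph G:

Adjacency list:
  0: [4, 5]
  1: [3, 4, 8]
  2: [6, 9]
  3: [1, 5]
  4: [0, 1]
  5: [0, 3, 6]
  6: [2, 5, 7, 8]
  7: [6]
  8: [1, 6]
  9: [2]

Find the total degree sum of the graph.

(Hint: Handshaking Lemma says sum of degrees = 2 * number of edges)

Count edges: 11 edges.
By Handshaking Lemma: sum of degrees = 2 * 11 = 22.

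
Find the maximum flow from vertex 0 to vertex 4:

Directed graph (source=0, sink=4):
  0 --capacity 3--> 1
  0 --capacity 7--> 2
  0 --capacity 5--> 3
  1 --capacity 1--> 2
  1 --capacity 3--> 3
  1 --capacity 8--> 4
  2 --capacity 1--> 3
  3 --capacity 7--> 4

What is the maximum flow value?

Computing max flow:
  Flow on (0->1): 3/3
  Flow on (0->2): 1/7
  Flow on (0->3): 5/5
  Flow on (1->4): 3/8
  Flow on (2->3): 1/1
  Flow on (3->4): 6/7
Maximum flow = 9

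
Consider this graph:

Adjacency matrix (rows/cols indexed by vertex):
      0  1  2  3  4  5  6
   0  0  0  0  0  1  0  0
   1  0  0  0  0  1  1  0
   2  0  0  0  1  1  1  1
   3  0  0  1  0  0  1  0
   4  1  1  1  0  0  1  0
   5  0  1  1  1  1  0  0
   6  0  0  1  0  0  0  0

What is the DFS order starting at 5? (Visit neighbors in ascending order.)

DFS from vertex 5 (neighbors processed in ascending order):
Visit order: 5, 1, 4, 0, 2, 3, 6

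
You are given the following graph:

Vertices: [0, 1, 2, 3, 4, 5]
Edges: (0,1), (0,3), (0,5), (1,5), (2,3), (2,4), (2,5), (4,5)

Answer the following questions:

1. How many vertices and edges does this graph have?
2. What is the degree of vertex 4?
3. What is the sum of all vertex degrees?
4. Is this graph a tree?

Count: 6 vertices, 8 edges.
Vertex 4 has neighbors [2, 5], degree = 2.
Handshaking lemma: 2 * 8 = 16.
A tree on 6 vertices has 5 edges. This graph has 8 edges (3 extra). Not a tree.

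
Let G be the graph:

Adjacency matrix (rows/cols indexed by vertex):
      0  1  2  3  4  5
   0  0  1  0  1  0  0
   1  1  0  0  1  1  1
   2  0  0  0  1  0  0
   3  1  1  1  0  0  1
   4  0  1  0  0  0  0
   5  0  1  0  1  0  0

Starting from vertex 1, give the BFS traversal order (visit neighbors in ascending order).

BFS from vertex 1 (neighbors processed in ascending order):
Visit order: 1, 0, 3, 4, 5, 2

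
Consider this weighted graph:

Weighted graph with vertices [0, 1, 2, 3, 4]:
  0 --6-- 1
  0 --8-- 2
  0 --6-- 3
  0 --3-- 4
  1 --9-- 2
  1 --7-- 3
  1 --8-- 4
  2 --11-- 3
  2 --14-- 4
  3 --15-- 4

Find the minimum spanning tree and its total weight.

Applying Kruskal's algorithm (sort edges by weight, add if no cycle):
  Add (0,4) w=3
  Add (0,3) w=6
  Add (0,1) w=6
  Skip (1,3) w=7 (creates cycle)
  Add (0,2) w=8
  Skip (1,4) w=8 (creates cycle)
  Skip (1,2) w=9 (creates cycle)
  Skip (2,3) w=11 (creates cycle)
  Skip (2,4) w=14 (creates cycle)
  Skip (3,4) w=15 (creates cycle)
MST weight = 23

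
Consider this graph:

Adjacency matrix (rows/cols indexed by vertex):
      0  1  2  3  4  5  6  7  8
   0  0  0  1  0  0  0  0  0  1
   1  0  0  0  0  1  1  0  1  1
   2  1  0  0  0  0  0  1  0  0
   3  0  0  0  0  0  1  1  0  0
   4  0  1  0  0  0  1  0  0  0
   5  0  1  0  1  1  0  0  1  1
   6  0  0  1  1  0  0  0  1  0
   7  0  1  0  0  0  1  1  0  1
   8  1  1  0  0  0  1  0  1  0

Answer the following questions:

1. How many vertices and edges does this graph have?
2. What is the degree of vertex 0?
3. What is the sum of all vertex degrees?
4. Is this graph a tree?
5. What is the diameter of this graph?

Count: 9 vertices, 14 edges.
Vertex 0 has neighbors [2, 8], degree = 2.
Handshaking lemma: 2 * 14 = 28.
A tree on 9 vertices has 8 edges. This graph has 14 edges (6 extra). Not a tree.
Diameter (longest shortest path) = 4.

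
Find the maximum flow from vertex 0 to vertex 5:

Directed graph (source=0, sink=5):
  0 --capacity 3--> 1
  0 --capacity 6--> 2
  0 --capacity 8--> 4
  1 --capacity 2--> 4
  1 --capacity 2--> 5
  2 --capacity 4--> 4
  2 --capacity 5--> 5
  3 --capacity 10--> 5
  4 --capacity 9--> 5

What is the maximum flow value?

Computing max flow:
  Flow on (0->1): 3/3
  Flow on (0->2): 6/6
  Flow on (0->4): 7/8
  Flow on (1->4): 1/2
  Flow on (1->5): 2/2
  Flow on (2->4): 1/4
  Flow on (2->5): 5/5
  Flow on (4->5): 9/9
Maximum flow = 16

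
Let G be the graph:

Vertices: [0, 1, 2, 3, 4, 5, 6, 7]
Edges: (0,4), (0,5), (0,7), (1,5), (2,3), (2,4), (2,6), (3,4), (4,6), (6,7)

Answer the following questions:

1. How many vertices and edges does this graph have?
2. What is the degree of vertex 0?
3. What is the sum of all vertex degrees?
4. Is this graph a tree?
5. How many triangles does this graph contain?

Count: 8 vertices, 10 edges.
Vertex 0 has neighbors [4, 5, 7], degree = 3.
Handshaking lemma: 2 * 10 = 20.
A tree on 8 vertices has 7 edges. This graph has 10 edges (3 extra). Not a tree.
Number of triangles = 2.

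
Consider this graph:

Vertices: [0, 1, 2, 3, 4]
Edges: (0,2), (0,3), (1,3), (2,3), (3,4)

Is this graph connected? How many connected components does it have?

Checking connectivity: the graph has 1 connected component(s).
All vertices are reachable from each other. The graph IS connected.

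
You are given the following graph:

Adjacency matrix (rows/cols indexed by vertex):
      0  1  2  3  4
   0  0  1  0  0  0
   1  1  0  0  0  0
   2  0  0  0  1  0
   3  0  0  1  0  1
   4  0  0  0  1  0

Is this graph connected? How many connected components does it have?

Checking connectivity: the graph has 2 connected component(s).
Components: [[0, 1], [2, 3, 4]]. The graph is NOT connected.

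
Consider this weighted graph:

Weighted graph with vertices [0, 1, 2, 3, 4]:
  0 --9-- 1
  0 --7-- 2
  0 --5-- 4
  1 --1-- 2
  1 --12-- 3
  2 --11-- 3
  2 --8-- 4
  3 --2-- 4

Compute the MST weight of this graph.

Applying Kruskal's algorithm (sort edges by weight, add if no cycle):
  Add (1,2) w=1
  Add (3,4) w=2
  Add (0,4) w=5
  Add (0,2) w=7
  Skip (2,4) w=8 (creates cycle)
  Skip (0,1) w=9 (creates cycle)
  Skip (2,3) w=11 (creates cycle)
  Skip (1,3) w=12 (creates cycle)
MST weight = 15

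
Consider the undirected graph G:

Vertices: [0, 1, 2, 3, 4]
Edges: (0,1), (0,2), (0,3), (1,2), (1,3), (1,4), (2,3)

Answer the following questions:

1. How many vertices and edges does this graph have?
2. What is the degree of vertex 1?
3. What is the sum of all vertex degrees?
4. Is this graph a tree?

Count: 5 vertices, 7 edges.
Vertex 1 has neighbors [0, 2, 3, 4], degree = 4.
Handshaking lemma: 2 * 7 = 14.
A tree on 5 vertices has 4 edges. This graph has 7 edges (3 extra). Not a tree.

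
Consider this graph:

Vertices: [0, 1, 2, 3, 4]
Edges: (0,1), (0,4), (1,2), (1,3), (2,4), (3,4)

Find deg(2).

Vertex 2 has neighbors [1, 4], so deg(2) = 2.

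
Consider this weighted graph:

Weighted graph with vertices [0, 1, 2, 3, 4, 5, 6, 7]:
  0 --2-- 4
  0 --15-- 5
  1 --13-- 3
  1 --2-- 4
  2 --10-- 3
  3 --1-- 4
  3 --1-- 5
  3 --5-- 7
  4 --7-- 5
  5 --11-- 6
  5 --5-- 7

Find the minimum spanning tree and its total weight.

Applying Kruskal's algorithm (sort edges by weight, add if no cycle):
  Add (3,5) w=1
  Add (3,4) w=1
  Add (0,4) w=2
  Add (1,4) w=2
  Add (3,7) w=5
  Skip (5,7) w=5 (creates cycle)
  Skip (4,5) w=7 (creates cycle)
  Add (2,3) w=10
  Add (5,6) w=11
  Skip (1,3) w=13 (creates cycle)
  Skip (0,5) w=15 (creates cycle)
MST weight = 32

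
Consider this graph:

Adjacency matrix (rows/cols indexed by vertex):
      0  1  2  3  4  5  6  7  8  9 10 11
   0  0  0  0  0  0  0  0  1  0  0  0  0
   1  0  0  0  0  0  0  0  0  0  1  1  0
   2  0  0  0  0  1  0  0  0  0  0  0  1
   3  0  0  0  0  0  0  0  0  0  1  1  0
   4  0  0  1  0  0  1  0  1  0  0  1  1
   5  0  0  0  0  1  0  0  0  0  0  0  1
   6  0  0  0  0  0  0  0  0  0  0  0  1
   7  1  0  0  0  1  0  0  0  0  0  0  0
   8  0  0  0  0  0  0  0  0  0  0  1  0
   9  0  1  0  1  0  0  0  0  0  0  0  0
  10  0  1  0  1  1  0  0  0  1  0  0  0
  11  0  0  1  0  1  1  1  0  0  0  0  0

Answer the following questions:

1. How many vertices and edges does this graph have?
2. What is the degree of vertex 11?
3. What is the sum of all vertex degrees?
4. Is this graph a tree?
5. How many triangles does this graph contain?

Count: 12 vertices, 14 edges.
Vertex 11 has neighbors [2, 4, 5, 6], degree = 4.
Handshaking lemma: 2 * 14 = 28.
A tree on 12 vertices has 11 edges. This graph has 14 edges (3 extra). Not a tree.
Number of triangles = 2.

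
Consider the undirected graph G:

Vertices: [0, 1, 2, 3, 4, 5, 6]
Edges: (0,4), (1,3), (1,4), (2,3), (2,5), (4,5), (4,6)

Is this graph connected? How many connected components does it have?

Checking connectivity: the graph has 1 connected component(s).
All vertices are reachable from each other. The graph IS connected.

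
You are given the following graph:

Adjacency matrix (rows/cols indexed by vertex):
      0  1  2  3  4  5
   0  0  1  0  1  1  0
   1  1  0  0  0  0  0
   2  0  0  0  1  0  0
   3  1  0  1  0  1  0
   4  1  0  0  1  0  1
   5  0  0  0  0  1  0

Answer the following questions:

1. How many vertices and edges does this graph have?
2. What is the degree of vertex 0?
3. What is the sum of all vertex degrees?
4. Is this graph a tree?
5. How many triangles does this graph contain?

Count: 6 vertices, 6 edges.
Vertex 0 has neighbors [1, 3, 4], degree = 3.
Handshaking lemma: 2 * 6 = 12.
A tree on 6 vertices has 5 edges. This graph has 6 edges (1 extra). Not a tree.
Number of triangles = 1.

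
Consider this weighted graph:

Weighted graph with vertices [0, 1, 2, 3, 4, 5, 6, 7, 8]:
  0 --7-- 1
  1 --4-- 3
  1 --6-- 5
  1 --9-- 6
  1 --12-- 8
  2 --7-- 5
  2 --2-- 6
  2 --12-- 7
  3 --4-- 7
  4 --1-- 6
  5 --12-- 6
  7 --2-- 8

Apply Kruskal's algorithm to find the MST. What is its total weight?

Applying Kruskal's algorithm (sort edges by weight, add if no cycle):
  Add (4,6) w=1
  Add (2,6) w=2
  Add (7,8) w=2
  Add (1,3) w=4
  Add (3,7) w=4
  Add (1,5) w=6
  Add (0,1) w=7
  Add (2,5) w=7
  Skip (1,6) w=9 (creates cycle)
  Skip (1,8) w=12 (creates cycle)
  Skip (2,7) w=12 (creates cycle)
  Skip (5,6) w=12 (creates cycle)
MST weight = 33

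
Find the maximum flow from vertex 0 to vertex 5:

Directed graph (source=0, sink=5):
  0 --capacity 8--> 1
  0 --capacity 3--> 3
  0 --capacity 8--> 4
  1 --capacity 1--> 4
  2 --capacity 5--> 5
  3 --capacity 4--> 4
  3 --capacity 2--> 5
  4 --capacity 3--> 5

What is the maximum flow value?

Computing max flow:
  Flow on (0->1): 1/8
  Flow on (0->3): 2/3
  Flow on (0->4): 2/8
  Flow on (1->4): 1/1
  Flow on (3->5): 2/2
  Flow on (4->5): 3/3
Maximum flow = 5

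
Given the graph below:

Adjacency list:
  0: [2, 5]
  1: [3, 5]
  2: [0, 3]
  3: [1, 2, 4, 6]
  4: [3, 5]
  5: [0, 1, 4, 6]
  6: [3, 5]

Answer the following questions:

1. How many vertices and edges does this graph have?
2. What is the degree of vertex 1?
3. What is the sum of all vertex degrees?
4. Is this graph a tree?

Count: 7 vertices, 9 edges.
Vertex 1 has neighbors [3, 5], degree = 2.
Handshaking lemma: 2 * 9 = 18.
A tree on 7 vertices has 6 edges. This graph has 9 edges (3 extra). Not a tree.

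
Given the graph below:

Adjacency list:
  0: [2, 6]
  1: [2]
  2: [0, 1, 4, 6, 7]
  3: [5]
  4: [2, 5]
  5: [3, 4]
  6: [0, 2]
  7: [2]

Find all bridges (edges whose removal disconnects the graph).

A bridge is an edge whose removal increases the number of connected components.
Bridges found: (1,2), (2,4), (2,7), (3,5), (4,5)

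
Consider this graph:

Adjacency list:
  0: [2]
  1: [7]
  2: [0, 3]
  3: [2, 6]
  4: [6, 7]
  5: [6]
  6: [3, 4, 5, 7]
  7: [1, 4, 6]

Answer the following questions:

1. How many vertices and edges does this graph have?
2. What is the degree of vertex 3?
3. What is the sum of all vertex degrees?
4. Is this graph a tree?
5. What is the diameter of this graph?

Count: 8 vertices, 8 edges.
Vertex 3 has neighbors [2, 6], degree = 2.
Handshaking lemma: 2 * 8 = 16.
A tree on 8 vertices has 7 edges. This graph has 8 edges (1 extra). Not a tree.
Diameter (longest shortest path) = 5.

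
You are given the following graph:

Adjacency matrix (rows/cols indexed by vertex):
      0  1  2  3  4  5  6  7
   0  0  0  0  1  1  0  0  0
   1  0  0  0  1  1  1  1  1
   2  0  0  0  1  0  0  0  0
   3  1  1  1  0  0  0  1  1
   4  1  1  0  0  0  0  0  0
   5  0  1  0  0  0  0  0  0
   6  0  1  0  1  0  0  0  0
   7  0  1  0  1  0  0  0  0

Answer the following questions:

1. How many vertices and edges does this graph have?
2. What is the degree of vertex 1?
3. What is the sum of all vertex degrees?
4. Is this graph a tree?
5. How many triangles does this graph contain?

Count: 8 vertices, 10 edges.
Vertex 1 has neighbors [3, 4, 5, 6, 7], degree = 5.
Handshaking lemma: 2 * 10 = 20.
A tree on 8 vertices has 7 edges. This graph has 10 edges (3 extra). Not a tree.
Number of triangles = 2.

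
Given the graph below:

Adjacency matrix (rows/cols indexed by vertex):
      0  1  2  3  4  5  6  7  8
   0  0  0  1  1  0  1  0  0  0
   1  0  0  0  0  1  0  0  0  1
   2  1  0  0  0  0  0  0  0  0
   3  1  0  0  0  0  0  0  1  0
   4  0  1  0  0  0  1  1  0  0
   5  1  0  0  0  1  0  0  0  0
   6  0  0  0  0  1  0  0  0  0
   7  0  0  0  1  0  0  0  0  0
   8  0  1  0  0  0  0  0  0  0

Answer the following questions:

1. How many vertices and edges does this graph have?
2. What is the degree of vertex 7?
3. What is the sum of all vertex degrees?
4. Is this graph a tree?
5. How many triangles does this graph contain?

Count: 9 vertices, 8 edges.
Vertex 7 has neighbors [3], degree = 1.
Handshaking lemma: 2 * 8 = 16.
A graph is a tree iff it is connected and has exactly n-1 edges. This graph is connected (all 9 vertices in one component) and has 9-1 = 8 edges. It is a tree.
Number of triangles = 0.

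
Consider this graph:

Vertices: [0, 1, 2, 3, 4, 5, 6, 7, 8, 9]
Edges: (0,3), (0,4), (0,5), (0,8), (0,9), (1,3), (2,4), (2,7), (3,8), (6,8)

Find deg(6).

Vertex 6 has neighbors [8], so deg(6) = 1.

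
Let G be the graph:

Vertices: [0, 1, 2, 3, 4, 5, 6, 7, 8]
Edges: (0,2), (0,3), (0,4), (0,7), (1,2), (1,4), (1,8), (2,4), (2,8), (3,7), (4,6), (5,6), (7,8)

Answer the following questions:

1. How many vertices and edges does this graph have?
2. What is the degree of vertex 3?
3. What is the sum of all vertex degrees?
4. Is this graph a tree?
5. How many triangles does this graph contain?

Count: 9 vertices, 13 edges.
Vertex 3 has neighbors [0, 7], degree = 2.
Handshaking lemma: 2 * 13 = 26.
A tree on 9 vertices has 8 edges. This graph has 13 edges (5 extra). Not a tree.
Number of triangles = 4.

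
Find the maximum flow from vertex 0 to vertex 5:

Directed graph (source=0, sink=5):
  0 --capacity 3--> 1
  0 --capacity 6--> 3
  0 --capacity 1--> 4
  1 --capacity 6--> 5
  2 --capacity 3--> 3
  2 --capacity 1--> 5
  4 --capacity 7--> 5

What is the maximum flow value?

Computing max flow:
  Flow on (0->1): 3/3
  Flow on (0->4): 1/1
  Flow on (1->5): 3/6
  Flow on (4->5): 1/7
Maximum flow = 4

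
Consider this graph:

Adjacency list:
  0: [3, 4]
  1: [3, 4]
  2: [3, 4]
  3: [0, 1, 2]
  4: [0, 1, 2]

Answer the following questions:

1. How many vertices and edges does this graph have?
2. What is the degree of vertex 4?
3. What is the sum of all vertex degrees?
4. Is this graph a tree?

Count: 5 vertices, 6 edges.
Vertex 4 has neighbors [0, 1, 2], degree = 3.
Handshaking lemma: 2 * 6 = 12.
A tree on 5 vertices has 4 edges. This graph has 6 edges (2 extra). Not a tree.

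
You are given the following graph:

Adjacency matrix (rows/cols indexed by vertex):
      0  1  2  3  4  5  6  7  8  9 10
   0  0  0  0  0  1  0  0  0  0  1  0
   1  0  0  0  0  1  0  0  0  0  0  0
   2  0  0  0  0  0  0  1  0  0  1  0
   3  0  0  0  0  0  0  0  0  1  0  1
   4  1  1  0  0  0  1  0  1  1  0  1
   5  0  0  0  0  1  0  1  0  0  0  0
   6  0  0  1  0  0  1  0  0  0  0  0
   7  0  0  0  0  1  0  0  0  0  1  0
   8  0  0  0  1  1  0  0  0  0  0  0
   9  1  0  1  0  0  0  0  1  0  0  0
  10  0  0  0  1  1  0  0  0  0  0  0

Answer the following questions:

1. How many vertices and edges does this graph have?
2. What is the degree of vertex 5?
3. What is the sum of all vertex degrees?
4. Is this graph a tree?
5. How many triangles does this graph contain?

Count: 11 vertices, 13 edges.
Vertex 5 has neighbors [4, 6], degree = 2.
Handshaking lemma: 2 * 13 = 26.
A tree on 11 vertices has 10 edges. This graph has 13 edges (3 extra). Not a tree.
Number of triangles = 0.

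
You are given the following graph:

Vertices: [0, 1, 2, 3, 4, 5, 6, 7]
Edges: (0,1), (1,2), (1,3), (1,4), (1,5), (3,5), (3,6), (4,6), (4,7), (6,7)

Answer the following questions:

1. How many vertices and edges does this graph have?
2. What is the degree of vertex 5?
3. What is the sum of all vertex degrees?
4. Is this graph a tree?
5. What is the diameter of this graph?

Count: 8 vertices, 10 edges.
Vertex 5 has neighbors [1, 3], degree = 2.
Handshaking lemma: 2 * 10 = 20.
A tree on 8 vertices has 7 edges. This graph has 10 edges (3 extra). Not a tree.
Diameter (longest shortest path) = 3.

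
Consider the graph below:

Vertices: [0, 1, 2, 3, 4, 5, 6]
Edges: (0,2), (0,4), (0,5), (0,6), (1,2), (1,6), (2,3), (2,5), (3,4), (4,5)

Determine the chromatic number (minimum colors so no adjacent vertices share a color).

The graph has a maximum clique of size 3 (lower bound on chromatic number).
A valid 3-coloring: {0: 0, 1: 0, 2: 1, 3: 0, 4: 1, 5: 2, 6: 1}.
Chromatic number = 3.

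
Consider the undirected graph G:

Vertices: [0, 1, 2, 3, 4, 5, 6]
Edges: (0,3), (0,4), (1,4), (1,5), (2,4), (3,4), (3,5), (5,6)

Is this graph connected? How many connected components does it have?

Checking connectivity: the graph has 1 connected component(s).
All vertices are reachable from each other. The graph IS connected.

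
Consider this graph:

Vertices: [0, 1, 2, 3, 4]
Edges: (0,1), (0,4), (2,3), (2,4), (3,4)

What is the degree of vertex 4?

Vertex 4 has neighbors [0, 2, 3], so deg(4) = 3.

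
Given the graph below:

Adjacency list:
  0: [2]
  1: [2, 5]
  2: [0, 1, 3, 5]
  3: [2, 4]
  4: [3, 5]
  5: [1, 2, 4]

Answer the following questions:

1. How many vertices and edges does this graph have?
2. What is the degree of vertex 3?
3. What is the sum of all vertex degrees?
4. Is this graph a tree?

Count: 6 vertices, 7 edges.
Vertex 3 has neighbors [2, 4], degree = 2.
Handshaking lemma: 2 * 7 = 14.
A tree on 6 vertices has 5 edges. This graph has 7 edges (2 extra). Not a tree.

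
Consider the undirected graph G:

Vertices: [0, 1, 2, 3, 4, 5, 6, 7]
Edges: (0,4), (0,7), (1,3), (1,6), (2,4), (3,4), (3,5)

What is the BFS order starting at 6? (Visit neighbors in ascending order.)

BFS from vertex 6 (neighbors processed in ascending order):
Visit order: 6, 1, 3, 4, 5, 0, 2, 7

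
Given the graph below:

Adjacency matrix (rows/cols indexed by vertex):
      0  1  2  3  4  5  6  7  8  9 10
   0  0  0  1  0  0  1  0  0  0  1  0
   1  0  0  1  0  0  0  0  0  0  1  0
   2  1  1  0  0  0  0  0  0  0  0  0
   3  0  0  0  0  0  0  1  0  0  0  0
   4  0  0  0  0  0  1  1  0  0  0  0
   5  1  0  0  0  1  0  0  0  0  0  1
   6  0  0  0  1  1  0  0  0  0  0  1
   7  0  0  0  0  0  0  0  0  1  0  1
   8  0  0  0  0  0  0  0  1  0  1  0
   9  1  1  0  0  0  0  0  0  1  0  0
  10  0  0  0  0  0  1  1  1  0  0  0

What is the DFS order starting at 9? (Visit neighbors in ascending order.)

DFS from vertex 9 (neighbors processed in ascending order):
Visit order: 9, 0, 2, 1, 5, 4, 6, 3, 10, 7, 8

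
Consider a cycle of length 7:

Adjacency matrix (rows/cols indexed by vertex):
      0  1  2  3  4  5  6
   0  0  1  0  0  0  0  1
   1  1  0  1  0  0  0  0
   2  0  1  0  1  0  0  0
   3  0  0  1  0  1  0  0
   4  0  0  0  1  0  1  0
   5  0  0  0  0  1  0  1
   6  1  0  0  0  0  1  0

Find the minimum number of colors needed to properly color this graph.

This is an odd cycle (C_7). Odd cycles are not bipartite (any 2-coloring forces two adjacent vertices to match), and 3 colors suffice.
Chromatic number = 3.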